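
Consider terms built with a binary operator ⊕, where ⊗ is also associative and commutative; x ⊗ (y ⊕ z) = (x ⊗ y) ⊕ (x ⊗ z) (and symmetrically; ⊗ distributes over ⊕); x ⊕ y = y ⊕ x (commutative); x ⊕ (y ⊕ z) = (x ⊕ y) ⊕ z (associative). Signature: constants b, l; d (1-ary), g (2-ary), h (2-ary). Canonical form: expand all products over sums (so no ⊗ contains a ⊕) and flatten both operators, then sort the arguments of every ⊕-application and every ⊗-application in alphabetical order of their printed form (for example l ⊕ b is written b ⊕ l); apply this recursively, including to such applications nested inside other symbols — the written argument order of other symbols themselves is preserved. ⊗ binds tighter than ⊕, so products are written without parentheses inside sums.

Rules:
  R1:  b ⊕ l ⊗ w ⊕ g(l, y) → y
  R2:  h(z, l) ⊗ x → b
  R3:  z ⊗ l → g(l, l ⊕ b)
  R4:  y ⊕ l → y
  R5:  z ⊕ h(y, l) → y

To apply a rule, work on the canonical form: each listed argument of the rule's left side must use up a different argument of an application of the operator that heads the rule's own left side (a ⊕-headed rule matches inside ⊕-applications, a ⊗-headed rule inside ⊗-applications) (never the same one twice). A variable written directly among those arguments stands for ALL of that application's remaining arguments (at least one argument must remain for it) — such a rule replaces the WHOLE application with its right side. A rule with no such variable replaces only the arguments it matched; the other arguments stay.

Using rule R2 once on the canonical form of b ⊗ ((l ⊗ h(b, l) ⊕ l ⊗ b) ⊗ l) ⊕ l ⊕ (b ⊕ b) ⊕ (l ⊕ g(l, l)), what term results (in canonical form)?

Canonical form:  b ⊕ b ⊕ b ⊗ b ⊗ l ⊗ l ⊕ b ⊗ h(b, l) ⊗ l ⊗ l ⊕ g(l, l) ⊕ l ⊕ l
Match R2:  consume h(b, l);  x := b ⊗ l ⊗ l, z := b
The variable takes the whole remainder — replace the entire application.
Result:  b ⊕ b ⊕ b ⊕ b ⊗ b ⊗ l ⊗ l ⊕ g(l, l) ⊕ l ⊕ l

Answer: b ⊕ b ⊕ b ⊕ b ⊗ b ⊗ l ⊗ l ⊕ g(l, l) ⊕ l ⊕ l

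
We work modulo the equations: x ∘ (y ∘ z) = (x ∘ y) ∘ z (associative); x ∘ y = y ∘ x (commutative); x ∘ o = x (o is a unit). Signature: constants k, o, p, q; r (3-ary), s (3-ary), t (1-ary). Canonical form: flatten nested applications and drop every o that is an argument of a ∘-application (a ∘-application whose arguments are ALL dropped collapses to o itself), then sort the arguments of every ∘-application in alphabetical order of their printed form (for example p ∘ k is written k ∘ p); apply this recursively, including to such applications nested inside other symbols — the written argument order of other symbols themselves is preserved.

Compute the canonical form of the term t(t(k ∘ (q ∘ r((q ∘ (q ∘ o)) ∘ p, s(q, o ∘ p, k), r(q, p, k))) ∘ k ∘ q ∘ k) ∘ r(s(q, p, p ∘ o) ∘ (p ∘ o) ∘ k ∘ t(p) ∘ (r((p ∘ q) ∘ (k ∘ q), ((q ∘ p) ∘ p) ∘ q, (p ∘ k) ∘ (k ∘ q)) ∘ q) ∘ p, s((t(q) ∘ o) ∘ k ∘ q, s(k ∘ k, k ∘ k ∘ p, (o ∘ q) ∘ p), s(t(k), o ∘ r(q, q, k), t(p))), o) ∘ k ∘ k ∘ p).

Descend into:  t(k ∘ (q ∘ r((q ∘ (q ∘ o)) ∘ p, s(q, o ∘ p, k), r(q, p, k))) ∘ k ∘ q ∘ k) ∘ r(s(q, p, p ∘ o) ∘ (p ∘ o) ∘ k ∘ t(p) ∘ (r((p ∘ q) ∘ (k ∘ q), ((q ∘ p) ∘ p) ∘ q, (p ∘ k) ∘ (k ∘ q)) ∘ q) ∘ p, s((t(q) ∘ o) ∘ k ∘ q, s(k ∘ k, k ∘ k ∘ p, (o ∘ q) ∘ p), s(t(k), o ∘ r(q, q, k), t(p))), o) ∘ k ∘ k ∘ p
Simplify inside:  t(k ∘ (q ∘ r((q ∘ (q ∘ o)) ∘ p, s(q, o ∘ p, k), r(q, p, k))) ∘ k ∘ q ∘ k)  →  t(k ∘ k ∘ k ∘ q ∘ q ∘ r(p ∘ q ∘ q, s(q, p, k), r(q, p, k)))
Inside:  r(s(q, p, p ∘ o) ∘ (p ∘ o) ∘ k ∘ t(p) ∘ (r((p ∘ q) ∘ (k ∘ q), ((q ∘ p) ∘ p) ∘ q, (p ∘ k) ∘ (k ∘ q)) ∘ q) ∘ p, s((t(q) ∘ o) ∘ k ∘ q, s(k ∘ k, k ∘ k ∘ p, (o ∘ q) ∘ p), s(t(k), o ∘ r(q, q, k), t(p))), o)  →  r(k ∘ p ∘ p ∘ q ∘ r(k ∘ p ∘ q ∘ q, p ∘ p ∘ q ∘ q, k ∘ k ∘ p ∘ q) ∘ s(q, p, p) ∘ t(p), s(k ∘ q ∘ t(q), s(k ∘ k, k ∘ k ∘ p, p ∘ q), s(t(k), r(q, q, k), t(p))), o)
Order the arguments:  k ∘ k ∘ p ∘ r(k ∘ p ∘ p ∘ q ∘ r(k ∘ p ∘ q ∘ q, p ∘ p ∘ q ∘ q, k ∘ k ∘ p ∘ q) ∘ s(q, p, p) ∘ t(p), s(k ∘ q ∘ t(q), s(k ∘ k, k ∘ k ∘ p, p ∘ q), s(t(k), r(q, q, k), t(p))), o) ∘ t(k ∘ k ∘ k ∘ q ∘ q ∘ r(p ∘ q ∘ q, s(q, p, k), r(q, p, k)))
Reassemble:  t(k ∘ k ∘ p ∘ r(k ∘ p ∘ p ∘ q ∘ r(k ∘ p ∘ q ∘ q, p ∘ p ∘ q ∘ q, k ∘ k ∘ p ∘ q) ∘ s(q, p, p) ∘ t(p), s(k ∘ q ∘ t(q), s(k ∘ k, k ∘ k ∘ p, p ∘ q), s(t(k), r(q, q, k), t(p))), o) ∘ t(k ∘ k ∘ k ∘ q ∘ q ∘ r(p ∘ q ∘ q, s(q, p, k), r(q, p, k))))

Answer: t(k ∘ k ∘ p ∘ r(k ∘ p ∘ p ∘ q ∘ r(k ∘ p ∘ q ∘ q, p ∘ p ∘ q ∘ q, k ∘ k ∘ p ∘ q) ∘ s(q, p, p) ∘ t(p), s(k ∘ q ∘ t(q), s(k ∘ k, k ∘ k ∘ p, p ∘ q), s(t(k), r(q, q, k), t(p))), o) ∘ t(k ∘ k ∘ k ∘ q ∘ q ∘ r(p ∘ q ∘ q, s(q, p, k), r(q, p, k))))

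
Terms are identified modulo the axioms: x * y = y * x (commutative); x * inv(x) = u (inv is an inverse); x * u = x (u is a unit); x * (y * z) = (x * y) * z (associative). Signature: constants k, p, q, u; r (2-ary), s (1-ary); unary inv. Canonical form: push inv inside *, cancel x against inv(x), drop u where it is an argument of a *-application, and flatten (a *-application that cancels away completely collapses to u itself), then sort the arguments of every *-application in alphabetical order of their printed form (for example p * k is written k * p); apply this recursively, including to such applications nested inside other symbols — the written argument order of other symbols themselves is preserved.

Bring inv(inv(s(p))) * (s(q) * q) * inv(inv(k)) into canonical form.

Push inv inside:  distribute inv over * and collapse double inv
Combine occurrences:  s(p) * s(q) * q * k
Sort:  k * q * s(p) * s(q)

Answer: k * q * s(p) * s(q)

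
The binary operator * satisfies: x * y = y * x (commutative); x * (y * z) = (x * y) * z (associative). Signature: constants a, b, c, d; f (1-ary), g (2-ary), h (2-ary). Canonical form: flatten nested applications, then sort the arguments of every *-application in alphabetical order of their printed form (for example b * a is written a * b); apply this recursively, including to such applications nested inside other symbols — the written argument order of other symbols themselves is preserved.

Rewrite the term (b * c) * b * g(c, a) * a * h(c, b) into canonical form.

Answer: a * b * b * c * g(c, a) * h(c, b)

Derivation:
Merge nested applications:  b * c * b * g(c, a) * a * h(c, b)
Order the arguments:  a * b * b * c * g(c, a) * h(c, b)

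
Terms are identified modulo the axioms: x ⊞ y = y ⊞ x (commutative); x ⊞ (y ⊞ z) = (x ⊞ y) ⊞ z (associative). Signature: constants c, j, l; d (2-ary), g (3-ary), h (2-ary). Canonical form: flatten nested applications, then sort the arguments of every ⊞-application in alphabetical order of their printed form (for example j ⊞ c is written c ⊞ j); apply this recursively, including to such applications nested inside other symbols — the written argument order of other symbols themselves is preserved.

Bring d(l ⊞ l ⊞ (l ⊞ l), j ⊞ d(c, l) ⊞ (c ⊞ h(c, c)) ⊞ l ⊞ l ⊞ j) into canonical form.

Answer: d(l ⊞ l ⊞ l ⊞ l, c ⊞ d(c, l) ⊞ h(c, c) ⊞ j ⊞ j ⊞ l ⊞ l)

Derivation:
Work inside:  j ⊞ d(c, l) ⊞ (c ⊞ h(c, c)) ⊞ l ⊞ l ⊞ j
Flatten:  j ⊞ d(c, l) ⊞ c ⊞ h(c, c) ⊞ l ⊞ l ⊞ j
Order the arguments:  c ⊞ d(c, l) ⊞ h(c, c) ⊞ j ⊞ j ⊞ l ⊞ l
Put back:  d(l ⊞ l ⊞ l ⊞ l, c ⊞ d(c, l) ⊞ h(c, c) ⊞ j ⊞ j ⊞ l ⊞ l)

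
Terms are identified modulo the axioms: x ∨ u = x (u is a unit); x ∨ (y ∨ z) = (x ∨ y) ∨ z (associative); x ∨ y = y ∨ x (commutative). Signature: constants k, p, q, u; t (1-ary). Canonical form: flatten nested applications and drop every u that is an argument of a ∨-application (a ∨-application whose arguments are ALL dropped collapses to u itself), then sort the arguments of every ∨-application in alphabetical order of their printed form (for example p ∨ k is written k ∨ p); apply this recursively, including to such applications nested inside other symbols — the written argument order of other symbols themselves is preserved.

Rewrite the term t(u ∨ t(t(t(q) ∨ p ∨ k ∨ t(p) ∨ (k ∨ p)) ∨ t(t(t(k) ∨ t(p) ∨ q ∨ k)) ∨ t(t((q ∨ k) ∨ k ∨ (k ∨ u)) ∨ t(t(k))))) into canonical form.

Answer: t(t(t(k ∨ k ∨ p ∨ p ∨ t(p) ∨ t(q)) ∨ t(t(k ∨ k ∨ k ∨ q) ∨ t(t(k))) ∨ t(t(k ∨ q ∨ t(k) ∨ t(p)))))

Derivation:
Descend into:  u ∨ t(t(t(q) ∨ p ∨ k ∨ t(p) ∨ (k ∨ p)) ∨ t(t(t(k) ∨ t(p) ∨ q ∨ k)) ∨ t(t((q ∨ k) ∨ k ∨ (k ∨ u)) ∨ t(t(k))))
Canonicalize subterm:  t(t(t(q) ∨ p ∨ k ∨ t(p) ∨ (k ∨ p)) ∨ t(t(t(k) ∨ t(p) ∨ q ∨ k)) ∨ t(t((q ∨ k) ∨ k ∨ (k ∨ u)) ∨ t(t(k))))  →  t(t(k ∨ k ∨ p ∨ p ∨ t(p) ∨ t(q)) ∨ t(t(k ∨ k ∨ k ∨ q) ∨ t(t(k))) ∨ t(t(k ∨ q ∨ t(k) ∨ t(p))))
Unit:  drop u
Sort arguments:  t(t(k ∨ k ∨ p ∨ p ∨ t(p) ∨ t(q)) ∨ t(t(k ∨ k ∨ k ∨ q) ∨ t(t(k))) ∨ t(t(k ∨ q ∨ t(k) ∨ t(p))))
Reassemble:  t(t(t(k ∨ k ∨ p ∨ p ∨ t(p) ∨ t(q)) ∨ t(t(k ∨ k ∨ k ∨ q) ∨ t(t(k))) ∨ t(t(k ∨ q ∨ t(k) ∨ t(p)))))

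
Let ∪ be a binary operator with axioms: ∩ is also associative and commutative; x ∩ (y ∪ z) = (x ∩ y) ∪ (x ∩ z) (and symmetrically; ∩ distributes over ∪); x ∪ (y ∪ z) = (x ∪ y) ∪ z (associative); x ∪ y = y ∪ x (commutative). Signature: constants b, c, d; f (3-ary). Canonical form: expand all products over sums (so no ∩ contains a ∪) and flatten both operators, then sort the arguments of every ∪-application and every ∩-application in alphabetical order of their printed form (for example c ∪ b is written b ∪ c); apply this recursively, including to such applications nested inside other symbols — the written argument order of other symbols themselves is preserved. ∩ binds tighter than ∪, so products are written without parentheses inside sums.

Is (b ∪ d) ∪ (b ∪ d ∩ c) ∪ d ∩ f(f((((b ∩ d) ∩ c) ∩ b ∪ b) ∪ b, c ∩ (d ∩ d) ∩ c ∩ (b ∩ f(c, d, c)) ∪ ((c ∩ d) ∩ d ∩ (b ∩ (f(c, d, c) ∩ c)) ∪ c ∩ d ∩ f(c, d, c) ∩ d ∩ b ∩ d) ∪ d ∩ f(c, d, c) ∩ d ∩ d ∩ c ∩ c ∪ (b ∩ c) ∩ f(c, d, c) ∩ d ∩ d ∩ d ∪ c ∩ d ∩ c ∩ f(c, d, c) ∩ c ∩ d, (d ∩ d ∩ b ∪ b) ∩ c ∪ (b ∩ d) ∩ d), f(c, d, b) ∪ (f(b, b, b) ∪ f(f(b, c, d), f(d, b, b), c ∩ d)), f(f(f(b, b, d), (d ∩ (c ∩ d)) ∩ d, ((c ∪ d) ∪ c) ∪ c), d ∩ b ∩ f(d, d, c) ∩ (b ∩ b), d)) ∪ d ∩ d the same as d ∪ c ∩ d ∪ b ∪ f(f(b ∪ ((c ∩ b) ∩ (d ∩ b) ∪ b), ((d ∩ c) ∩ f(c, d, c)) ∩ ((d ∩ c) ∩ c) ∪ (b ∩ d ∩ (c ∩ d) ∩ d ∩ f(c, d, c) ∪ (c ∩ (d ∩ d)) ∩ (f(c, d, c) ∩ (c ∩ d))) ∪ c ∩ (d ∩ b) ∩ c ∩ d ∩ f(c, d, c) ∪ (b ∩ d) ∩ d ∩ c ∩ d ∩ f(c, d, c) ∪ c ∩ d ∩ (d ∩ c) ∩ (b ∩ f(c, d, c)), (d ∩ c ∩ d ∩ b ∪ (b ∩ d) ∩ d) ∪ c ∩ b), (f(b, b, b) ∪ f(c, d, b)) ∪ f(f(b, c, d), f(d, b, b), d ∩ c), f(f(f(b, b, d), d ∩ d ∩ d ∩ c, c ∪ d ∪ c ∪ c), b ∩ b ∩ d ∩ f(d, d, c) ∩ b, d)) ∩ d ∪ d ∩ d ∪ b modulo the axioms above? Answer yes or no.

Answer: yes — both canonical forms are b ∪ b ∪ c ∩ d ∪ d ∪ d ∩ d ∪ d ∩ f(f(b ∪ b ∪ b ∩ b ∩ c ∩ d, b ∩ c ∩ c ∩ d ∩ d ∩ f(c, d, c) ∪ b ∩ c ∩ c ∩ d ∩ d ∩ f(c, d, c) ∪ b ∩ c ∩ d ∩ d ∩ d ∩ f(c, d, c) ∪ b ∩ c ∩ d ∩ d ∩ d ∩ f(c, d, c) ∪ c ∩ c ∩ c ∩ d ∩ d ∩ f(c, d, c) ∪ c ∩ c ∩ d ∩ d ∩ d ∩ f(c, d, c), b ∩ c ∪ b ∩ c ∩ d ∩ d ∪ b ∩ d ∩ d), f(b, b, b) ∪ f(c, d, b) ∪ f(f(b, c, d), f(d, b, b), c ∩ d), f(f(f(b, b, d), c ∩ d ∩ d ∩ d, c ∪ c ∪ c ∪ d), b ∩ b ∩ b ∩ d ∩ f(d, d, c), d))

Derivation:
Left:  (b ∪ d) ∪ (b ∪ d ∩ c) ∪ d ∩ f(f((((b ∩ d) ∩ c) ∩ b ∪ b) ∪ b, c ∩ (d ∩ d) ∩ c ∩ (b ∩ f(c, d, c)) ∪ ((c ∩ d) ∩ d ∩ (b ∩ (f(c, d, c) ∩ c)) ∪ c ∩ d ∩ f(c, d, c) ∩ d ∩ b ∩ d) ∪ d ∩ f(c, d, c) ∩ d ∩ d ∩ c ∩ c ∪ (b ∩ c) ∩ f(c, d, c) ∩ d ∩ d ∩ d ∪ c ∩ d ∩ c ∩ f(c, d, c) ∩ c ∩ d, (d ∩ d ∩ b ∪ b) ∩ c ∪ (b ∩ d) ∩ d), f(c, d, b) ∪ (f(b, b, b) ∪ f(f(b, c, d), f(d, b, b), c ∩ d)), f(f(f(b, b, d), (d ∩ (c ∩ d)) ∩ d, ((c ∪ d) ∪ c) ∪ c), d ∩ b ∩ f(d, d, c) ∩ (b ∩ b), d)) ∪ d ∩ d
  Expand products over sums:  b ∪ d ∪ b ∪ c ∩ d ∪ d ∩ f(f(b ∪ b ∪ b ∩ b ∩ c ∩ d, b ∩ c ∩ c ∩ d ∩ d ∩ f(c, d, c) ∪ b ∩ c ∩ c ∩ d ∩ d ∩ f(c, d, c) ∪ b ∩ c ∩ d ∩ d ∩ d ∩ f(c, d, c) ∪ b ∩ c ∩ d ∩ d ∩ d ∩ f(c, d, c) ∪ c ∩ c ∩ c ∩ d ∩ d ∩ f(c, d, c) ∪ c ∩ c ∩ d ∩ d ∩ d ∩ f(c, d, c), b ∩ c ∪ b ∩ c ∩ d ∩ d ∪ b ∩ d ∩ d), f(b, b, b) ∪ f(c, d, b) ∪ f(f(b, c, d), f(d, b, b), c ∩ d), f(f(f(b, b, d), c ∩ d ∩ d ∩ d, c ∪ c ∪ c ∪ d), b ∩ b ∩ b ∩ d ∩ f(d, d, c), d)) ∪ d ∩ d
  Sort:  b ∪ b ∪ c ∩ d ∪ d ∪ d ∩ d ∪ d ∩ f(f(b ∪ b ∪ b ∩ b ∩ c ∩ d, b ∩ c ∩ c ∩ d ∩ d ∩ f(c, d, c) ∪ b ∩ c ∩ c ∩ d ∩ d ∩ f(c, d, c) ∪ b ∩ c ∩ d ∩ d ∩ d ∩ f(c, d, c) ∪ b ∩ c ∩ d ∩ d ∩ d ∩ f(c, d, c) ∪ c ∩ c ∩ c ∩ d ∩ d ∩ f(c, d, c) ∪ c ∩ c ∩ d ∩ d ∩ d ∩ f(c, d, c), b ∩ c ∪ b ∩ c ∩ d ∩ d ∪ b ∩ d ∩ d), f(b, b, b) ∪ f(c, d, b) ∪ f(f(b, c, d), f(d, b, b), c ∩ d), f(f(f(b, b, d), c ∩ d ∩ d ∩ d, c ∪ c ∪ c ∪ d), b ∩ b ∩ b ∩ d ∩ f(d, d, c), d))
Right:  d ∪ c ∩ d ∪ b ∪ f(f(b ∪ ((c ∩ b) ∩ (d ∩ b) ∪ b), ((d ∩ c) ∩ f(c, d, c)) ∩ ((d ∩ c) ∩ c) ∪ (b ∩ d ∩ (c ∩ d) ∩ d ∩ f(c, d, c) ∪ (c ∩ (d ∩ d)) ∩ (f(c, d, c) ∩ (c ∩ d))) ∪ c ∩ (d ∩ b) ∩ c ∩ d ∩ f(c, d, c) ∪ (b ∩ d) ∩ d ∩ c ∩ d ∩ f(c, d, c) ∪ c ∩ d ∩ (d ∩ c) ∩ (b ∩ f(c, d, c)), (d ∩ c ∩ d ∩ b ∪ (b ∩ d) ∩ d) ∪ c ∩ b), (f(b, b, b) ∪ f(c, d, b)) ∪ f(f(b, c, d), f(d, b, b), d ∩ c), f(f(f(b, b, d), d ∩ d ∩ d ∩ c, c ∪ d ∪ c ∪ c), b ∩ b ∩ d ∩ f(d, d, c) ∩ b, d)) ∩ d ∪ d ∩ d ∪ b
  Flatten:  d ∪ c ∩ d ∪ b ∪ d ∩ f(f(b ∪ b ∪ b ∩ b ∩ c ∩ d, b ∩ c ∩ c ∩ d ∩ d ∩ f(c, d, c) ∪ b ∩ c ∩ c ∩ d ∩ d ∩ f(c, d, c) ∪ b ∩ c ∩ d ∩ d ∩ d ∩ f(c, d, c) ∪ b ∩ c ∩ d ∩ d ∩ d ∩ f(c, d, c) ∪ c ∩ c ∩ c ∩ d ∩ d ∩ f(c, d, c) ∪ c ∩ c ∩ d ∩ d ∩ d ∩ f(c, d, c), b ∩ c ∪ b ∩ c ∩ d ∩ d ∪ b ∩ d ∩ d), f(b, b, b) ∪ f(c, d, b) ∪ f(f(b, c, d), f(d, b, b), c ∩ d), f(f(f(b, b, d), c ∩ d ∩ d ∩ d, c ∪ c ∪ c ∪ d), b ∩ b ∩ b ∩ d ∩ f(d, d, c), d)) ∪ d ∩ d ∪ b
  Sort arguments:  b ∪ b ∪ c ∩ d ∪ d ∪ d ∩ d ∪ d ∩ f(f(b ∪ b ∪ b ∩ b ∩ c ∩ d, b ∩ c ∩ c ∩ d ∩ d ∩ f(c, d, c) ∪ b ∩ c ∩ c ∩ d ∩ d ∩ f(c, d, c) ∪ b ∩ c ∩ d ∩ d ∩ d ∩ f(c, d, c) ∪ b ∩ c ∩ d ∩ d ∩ d ∩ f(c, d, c) ∪ c ∩ c ∩ c ∩ d ∩ d ∩ f(c, d, c) ∪ c ∩ c ∩ d ∩ d ∩ d ∩ f(c, d, c), b ∩ c ∪ b ∩ c ∩ d ∩ d ∪ b ∩ d ∩ d), f(b, b, b) ∪ f(c, d, b) ∪ f(f(b, c, d), f(d, b, b), c ∩ d), f(f(f(b, b, d), c ∩ d ∩ d ∩ d, c ∪ c ∪ c ∪ d), b ∩ b ∩ b ∩ d ∩ f(d, d, c), d))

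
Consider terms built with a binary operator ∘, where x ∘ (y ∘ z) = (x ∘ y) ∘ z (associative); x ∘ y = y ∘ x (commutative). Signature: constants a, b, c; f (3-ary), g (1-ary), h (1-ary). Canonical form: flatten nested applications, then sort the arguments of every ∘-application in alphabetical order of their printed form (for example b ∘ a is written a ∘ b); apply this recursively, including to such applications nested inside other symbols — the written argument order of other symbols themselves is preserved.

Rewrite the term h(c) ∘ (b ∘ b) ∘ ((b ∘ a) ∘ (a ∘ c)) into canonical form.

Un-nest:  h(c) ∘ b ∘ b ∘ b ∘ a ∘ a ∘ c
Sort:  a ∘ a ∘ b ∘ b ∘ b ∘ c ∘ h(c)

Answer: a ∘ a ∘ b ∘ b ∘ b ∘ c ∘ h(c)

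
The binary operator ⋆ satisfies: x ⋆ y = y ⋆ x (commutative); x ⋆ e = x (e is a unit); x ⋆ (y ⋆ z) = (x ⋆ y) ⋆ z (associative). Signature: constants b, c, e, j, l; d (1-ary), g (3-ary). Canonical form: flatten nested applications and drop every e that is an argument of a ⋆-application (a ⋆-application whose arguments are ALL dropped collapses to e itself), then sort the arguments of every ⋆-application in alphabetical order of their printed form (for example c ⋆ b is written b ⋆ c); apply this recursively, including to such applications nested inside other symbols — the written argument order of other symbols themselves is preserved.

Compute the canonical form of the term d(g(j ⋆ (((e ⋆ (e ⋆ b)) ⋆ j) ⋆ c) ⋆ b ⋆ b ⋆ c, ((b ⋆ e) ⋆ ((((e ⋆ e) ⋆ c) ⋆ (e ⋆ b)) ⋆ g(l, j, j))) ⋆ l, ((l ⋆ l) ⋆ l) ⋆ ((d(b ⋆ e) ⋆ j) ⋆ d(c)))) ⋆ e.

Simplify inside:  d(g(j ⋆ (((e ⋆ (e ⋆ b)) ⋆ j) ⋆ c) ⋆ b ⋆ b ⋆ c, ((b ⋆ e) ⋆ ((((e ⋆ e) ⋆ c) ⋆ (e ⋆ b)) ⋆ g(l, j, j))) ⋆ l, ((l ⋆ l) ⋆ l) ⋆ ((d(b ⋆ e) ⋆ j) ⋆ d(c))))  →  d(g(b ⋆ b ⋆ b ⋆ c ⋆ c ⋆ j ⋆ j, b ⋆ b ⋆ c ⋆ g(l, j, j) ⋆ l, d(b) ⋆ d(c) ⋆ j ⋆ l ⋆ l ⋆ l))
Drop the unit:  drop e
Sort arguments:  d(g(b ⋆ b ⋆ b ⋆ c ⋆ c ⋆ j ⋆ j, b ⋆ b ⋆ c ⋆ g(l, j, j) ⋆ l, d(b) ⋆ d(c) ⋆ j ⋆ l ⋆ l ⋆ l))

Answer: d(g(b ⋆ b ⋆ b ⋆ c ⋆ c ⋆ j ⋆ j, b ⋆ b ⋆ c ⋆ g(l, j, j) ⋆ l, d(b) ⋆ d(c) ⋆ j ⋆ l ⋆ l ⋆ l))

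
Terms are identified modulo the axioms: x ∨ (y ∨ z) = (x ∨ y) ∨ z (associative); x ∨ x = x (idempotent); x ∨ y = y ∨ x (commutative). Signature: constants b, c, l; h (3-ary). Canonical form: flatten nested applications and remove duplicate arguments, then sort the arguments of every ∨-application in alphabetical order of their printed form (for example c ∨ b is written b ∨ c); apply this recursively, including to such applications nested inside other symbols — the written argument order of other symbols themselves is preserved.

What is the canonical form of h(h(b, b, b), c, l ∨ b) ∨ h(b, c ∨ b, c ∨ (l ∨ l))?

Inside:  h(h(b, b, b), c, l ∨ b)  →  h(h(b, b, b), c, b ∨ l)
Simplify inside:  h(b, c ∨ b, c ∨ (l ∨ l))  →  h(b, b ∨ c, c ∨ l)
Sort:  h(b, b ∨ c, c ∨ l) ∨ h(h(b, b, b), c, b ∨ l)

Answer: h(b, b ∨ c, c ∨ l) ∨ h(h(b, b, b), c, b ∨ l)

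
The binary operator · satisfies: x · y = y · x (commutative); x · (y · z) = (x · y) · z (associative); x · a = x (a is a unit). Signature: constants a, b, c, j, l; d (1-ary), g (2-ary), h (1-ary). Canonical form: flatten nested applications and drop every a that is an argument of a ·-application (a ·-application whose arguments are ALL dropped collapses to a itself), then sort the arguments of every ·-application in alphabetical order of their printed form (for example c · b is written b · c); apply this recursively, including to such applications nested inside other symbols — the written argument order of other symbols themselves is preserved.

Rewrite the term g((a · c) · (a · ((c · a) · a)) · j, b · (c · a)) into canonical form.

Answer: g(c · c · j, b · c)

Derivation:
Focus inside:  (a · c) · (a · ((c · a) · a)) · j
Flatten:  a · c · a · c · a · a · j
Drop the unit:  drop a (×4)
Sort arguments:  c · c · j
Put back:  g(c · c · j, b · c)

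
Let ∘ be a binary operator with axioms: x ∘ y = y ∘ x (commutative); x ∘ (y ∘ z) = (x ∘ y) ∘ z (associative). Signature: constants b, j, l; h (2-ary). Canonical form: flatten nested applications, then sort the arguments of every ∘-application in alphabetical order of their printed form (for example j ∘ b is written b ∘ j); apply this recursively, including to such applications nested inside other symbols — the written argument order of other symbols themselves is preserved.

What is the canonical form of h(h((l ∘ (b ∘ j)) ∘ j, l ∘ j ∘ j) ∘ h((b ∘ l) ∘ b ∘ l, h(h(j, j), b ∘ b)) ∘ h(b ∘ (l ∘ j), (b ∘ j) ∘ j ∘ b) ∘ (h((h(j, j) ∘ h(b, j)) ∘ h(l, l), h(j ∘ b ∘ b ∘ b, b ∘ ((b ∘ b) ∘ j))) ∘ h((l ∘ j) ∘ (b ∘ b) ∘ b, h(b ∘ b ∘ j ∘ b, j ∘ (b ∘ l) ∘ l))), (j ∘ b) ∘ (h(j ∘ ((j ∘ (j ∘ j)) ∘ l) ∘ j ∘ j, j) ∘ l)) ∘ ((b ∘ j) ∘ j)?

Un-nest:  h(h((l ∘ (b ∘ j)) ∘ j, l ∘ j ∘ j) ∘ h((b ∘ l) ∘ b ∘ l, h(h(j, j), b ∘ b)) ∘ h(b ∘ (l ∘ j), (b ∘ j) ∘ j ∘ b) ∘ (h((h(j, j) ∘ h(b, j)) ∘ h(l, l), h(j ∘ b ∘ b ∘ b, b ∘ ((b ∘ b) ∘ j))) ∘ h((l ∘ j) ∘ (b ∘ b) ∘ b, h(b ∘ b ∘ j ∘ b, j ∘ (b ∘ l) ∘ l))), (j ∘ b) ∘ (h(j ∘ ((j ∘ (j ∘ j)) ∘ l) ∘ j ∘ j, j) ∘ l)) ∘ b ∘ j ∘ j
Inside:  h(h((l ∘ (b ∘ j)) ∘ j, l ∘ j ∘ j) ∘ h((b ∘ l) ∘ b ∘ l, h(h(j, j), b ∘ b)) ∘ h(b ∘ (l ∘ j), (b ∘ j) ∘ j ∘ b) ∘ (h((h(j, j) ∘ h(b, j)) ∘ h(l, l), h(j ∘ b ∘ b ∘ b, b ∘ ((b ∘ b) ∘ j))) ∘ h((l ∘ j) ∘ (b ∘ b) ∘ b, h(b ∘ b ∘ j ∘ b, j ∘ (b ∘ l) ∘ l))), (j ∘ b) ∘ (h(j ∘ ((j ∘ (j ∘ j)) ∘ l) ∘ j ∘ j, j) ∘ l))  →  h(h(b ∘ b ∘ b ∘ j ∘ l, h(b ∘ b ∘ b ∘ j, b ∘ j ∘ l ∘ l)) ∘ h(b ∘ b ∘ l ∘ l, h(h(j, j), b ∘ b)) ∘ h(b ∘ j ∘ j ∘ l, j ∘ j ∘ l) ∘ h(b ∘ j ∘ l, b ∘ b ∘ j ∘ j) ∘ h(h(b, j) ∘ h(j, j) ∘ h(l, l), h(b ∘ b ∘ b ∘ j, b ∘ b ∘ b ∘ j)), b ∘ h(j ∘ j ∘ j ∘ j ∘ j ∘ j ∘ l, j) ∘ j ∘ l)
Sort:  b ∘ h(h(b ∘ b ∘ b ∘ j ∘ l, h(b ∘ b ∘ b ∘ j, b ∘ j ∘ l ∘ l)) ∘ h(b ∘ b ∘ l ∘ l, h(h(j, j), b ∘ b)) ∘ h(b ∘ j ∘ j ∘ l, j ∘ j ∘ l) ∘ h(b ∘ j ∘ l, b ∘ b ∘ j ∘ j) ∘ h(h(b, j) ∘ h(j, j) ∘ h(l, l), h(b ∘ b ∘ b ∘ j, b ∘ b ∘ b ∘ j)), b ∘ h(j ∘ j ∘ j ∘ j ∘ j ∘ j ∘ l, j) ∘ j ∘ l) ∘ j ∘ j

Answer: b ∘ h(h(b ∘ b ∘ b ∘ j ∘ l, h(b ∘ b ∘ b ∘ j, b ∘ j ∘ l ∘ l)) ∘ h(b ∘ b ∘ l ∘ l, h(h(j, j), b ∘ b)) ∘ h(b ∘ j ∘ j ∘ l, j ∘ j ∘ l) ∘ h(b ∘ j ∘ l, b ∘ b ∘ j ∘ j) ∘ h(h(b, j) ∘ h(j, j) ∘ h(l, l), h(b ∘ b ∘ b ∘ j, b ∘ b ∘ b ∘ j)), b ∘ h(j ∘ j ∘ j ∘ j ∘ j ∘ j ∘ l, j) ∘ j ∘ l) ∘ j ∘ j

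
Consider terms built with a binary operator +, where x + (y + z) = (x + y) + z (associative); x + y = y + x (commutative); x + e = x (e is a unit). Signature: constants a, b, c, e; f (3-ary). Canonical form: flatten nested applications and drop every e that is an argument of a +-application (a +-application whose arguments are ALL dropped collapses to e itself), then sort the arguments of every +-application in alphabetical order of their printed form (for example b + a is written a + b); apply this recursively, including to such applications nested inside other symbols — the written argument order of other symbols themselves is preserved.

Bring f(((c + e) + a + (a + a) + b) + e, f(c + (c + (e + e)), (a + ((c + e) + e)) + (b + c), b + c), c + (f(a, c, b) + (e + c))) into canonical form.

Answer: f(a + a + a + b + c, f(c + c, a + b + c + c, b + c), c + c + f(a, c, b))

Derivation:
Work inside:  (a + ((c + e) + e)) + (b + c)
Flatten:  a + c + e + e + b + c
Unit:  drop e (×2)
Sort arguments:  a + b + c + c
Put back:  f(a + a + a + b + c, f(c + c, a + b + c + c, b + c), c + c + f(a, c, b))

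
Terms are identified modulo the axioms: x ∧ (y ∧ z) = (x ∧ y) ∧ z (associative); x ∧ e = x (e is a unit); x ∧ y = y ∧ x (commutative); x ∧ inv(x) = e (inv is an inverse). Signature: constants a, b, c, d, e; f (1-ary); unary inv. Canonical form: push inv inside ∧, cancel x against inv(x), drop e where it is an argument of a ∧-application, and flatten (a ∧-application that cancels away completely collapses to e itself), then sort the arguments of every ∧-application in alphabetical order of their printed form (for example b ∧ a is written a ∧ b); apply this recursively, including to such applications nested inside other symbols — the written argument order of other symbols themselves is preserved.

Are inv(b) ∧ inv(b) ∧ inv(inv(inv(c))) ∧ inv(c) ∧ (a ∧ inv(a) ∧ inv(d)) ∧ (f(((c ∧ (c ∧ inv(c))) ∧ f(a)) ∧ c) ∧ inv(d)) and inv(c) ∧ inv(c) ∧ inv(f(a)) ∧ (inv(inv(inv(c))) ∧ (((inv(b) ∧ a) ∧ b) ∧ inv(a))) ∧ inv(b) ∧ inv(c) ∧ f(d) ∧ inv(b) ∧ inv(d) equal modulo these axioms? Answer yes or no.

Answer: no — f(c ∧ c ∧ f(a)) ∧ inv(b) ∧ inv(b) ∧ inv(c) ∧ inv(c) ∧ inv(d) ∧ inv(d) vs f(d) ∧ inv(b) ∧ inv(b) ∧ inv(c) ∧ inv(c) ∧ inv(c) ∧ inv(c) ∧ inv(d) ∧ inv(f(a))

Derivation:
Left:  inv(b) ∧ inv(b) ∧ inv(inv(inv(c))) ∧ inv(c) ∧ (a ∧ inv(a) ∧ inv(d)) ∧ (f(((c ∧ (c ∧ inv(c))) ∧ f(a)) ∧ c) ∧ inv(d))
  Push inv inside:  distribute inv over ∧ and collapse double inv
  Inverses cancel:  a cancels
  Combine occurrences:  inv(b) ∧ inv(b) ∧ inv(c) ∧ inv(c) ∧ inv(d) ∧ inv(d) ∧ f(c ∧ c ∧ f(a))
  Sort arguments:  f(c ∧ c ∧ f(a)) ∧ inv(b) ∧ inv(b) ∧ inv(c) ∧ inv(c) ∧ inv(d) ∧ inv(d)
Right:  inv(c) ∧ inv(c) ∧ inv(f(a)) ∧ (inv(inv(inv(c))) ∧ (((inv(b) ∧ a) ∧ b) ∧ inv(a))) ∧ inv(b) ∧ inv(c) ∧ f(d) ∧ inv(b) ∧ inv(d)
  Push inv inside:  distribute inv over ∧ and collapse double inv
  Inverses cancel:  a cancels
  Combine occurrences:  inv(c) ∧ inv(c) ∧ inv(c) ∧ inv(c) ∧ inv(f(a)) ∧ inv(b) ∧ inv(b) ∧ f(d) ∧ inv(d)
  Order the arguments:  f(d) ∧ inv(b) ∧ inv(b) ∧ inv(c) ∧ inv(c) ∧ inv(c) ∧ inv(c) ∧ inv(d) ∧ inv(f(a))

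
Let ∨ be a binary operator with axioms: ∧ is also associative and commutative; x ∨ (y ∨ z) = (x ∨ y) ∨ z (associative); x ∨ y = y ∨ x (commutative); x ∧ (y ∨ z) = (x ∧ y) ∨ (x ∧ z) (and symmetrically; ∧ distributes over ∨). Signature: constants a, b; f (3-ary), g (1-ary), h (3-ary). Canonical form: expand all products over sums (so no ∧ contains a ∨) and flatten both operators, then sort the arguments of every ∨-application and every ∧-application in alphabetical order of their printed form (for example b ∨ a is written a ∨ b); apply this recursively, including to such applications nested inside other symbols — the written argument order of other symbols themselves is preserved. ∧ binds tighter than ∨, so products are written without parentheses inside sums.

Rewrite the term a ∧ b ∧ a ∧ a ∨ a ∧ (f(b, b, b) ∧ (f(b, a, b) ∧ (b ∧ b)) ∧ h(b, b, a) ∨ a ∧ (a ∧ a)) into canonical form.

Answer: a ∧ a ∧ a ∧ a ∨ a ∧ a ∧ a ∧ b ∨ a ∧ b ∧ b ∧ f(b, a, b) ∧ f(b, b, b) ∧ h(b, b, a)

Derivation:
Distribute:  a ∧ a ∧ a ∧ b ∨ a ∧ b ∧ b ∧ f(b, a, b) ∧ f(b, b, b) ∧ h(b, b, a) ∨ a ∧ a ∧ a ∧ a
Order the arguments:  a ∧ a ∧ a ∧ a ∨ a ∧ a ∧ a ∧ b ∨ a ∧ b ∧ b ∧ f(b, a, b) ∧ f(b, b, b) ∧ h(b, b, a)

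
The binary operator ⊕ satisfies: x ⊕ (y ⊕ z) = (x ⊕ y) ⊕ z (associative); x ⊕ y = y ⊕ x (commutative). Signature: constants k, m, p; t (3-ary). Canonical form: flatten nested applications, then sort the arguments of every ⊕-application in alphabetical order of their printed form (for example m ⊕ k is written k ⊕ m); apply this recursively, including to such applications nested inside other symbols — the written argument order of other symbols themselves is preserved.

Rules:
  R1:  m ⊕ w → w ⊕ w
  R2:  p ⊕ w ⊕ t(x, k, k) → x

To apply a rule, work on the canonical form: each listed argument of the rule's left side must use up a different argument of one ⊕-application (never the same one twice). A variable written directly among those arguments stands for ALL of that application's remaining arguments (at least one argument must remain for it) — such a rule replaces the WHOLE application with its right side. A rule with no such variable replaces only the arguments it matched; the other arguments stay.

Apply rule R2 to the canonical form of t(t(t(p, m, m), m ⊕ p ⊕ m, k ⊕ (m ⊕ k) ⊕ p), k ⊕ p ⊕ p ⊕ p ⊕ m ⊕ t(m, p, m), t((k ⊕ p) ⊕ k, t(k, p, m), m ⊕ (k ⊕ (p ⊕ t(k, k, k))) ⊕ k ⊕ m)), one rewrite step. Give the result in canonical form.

Answer: t(t(t(p, m, m), m ⊕ m ⊕ p, k ⊕ k ⊕ m ⊕ p), k ⊕ m ⊕ p ⊕ p ⊕ p ⊕ t(m, p, m), t(k ⊕ k ⊕ p, t(k, p, m), k))

Derivation:
Canonical form:  t(t(t(p, m, m), m ⊕ m ⊕ p, k ⊕ k ⊕ m ⊕ p), k ⊕ m ⊕ p ⊕ p ⊕ p ⊕ t(m, p, m), t(k ⊕ k ⊕ p, t(k, p, m), k ⊕ k ⊕ m ⊕ m ⊕ p ⊕ t(k, k, k)))
Match R2:  consume p, t(k, k, k);  w := k ⊕ k ⊕ m ⊕ m, x := k
Every leftover argument binds to the variable; the entire application is replaced.
New term:  t(t(t(p, m, m), m ⊕ m ⊕ p, k ⊕ k ⊕ m ⊕ p), k ⊕ m ⊕ p ⊕ p ⊕ p ⊕ t(m, p, m), t(k ⊕ k ⊕ p, t(k, p, m), k))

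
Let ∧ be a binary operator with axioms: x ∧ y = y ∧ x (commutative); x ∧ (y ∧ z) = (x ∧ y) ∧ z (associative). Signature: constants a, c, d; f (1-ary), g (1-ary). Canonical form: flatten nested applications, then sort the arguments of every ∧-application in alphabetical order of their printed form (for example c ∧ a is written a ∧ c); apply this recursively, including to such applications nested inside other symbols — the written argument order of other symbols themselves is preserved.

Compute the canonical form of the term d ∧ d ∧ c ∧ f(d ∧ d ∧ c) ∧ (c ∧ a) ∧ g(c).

Answer: a ∧ c ∧ c ∧ d ∧ d ∧ f(c ∧ d ∧ d) ∧ g(c)

Derivation:
Un-nest:  d ∧ d ∧ c ∧ f(d ∧ d ∧ c) ∧ c ∧ a ∧ g(c)
Canonicalize subterm:  f(d ∧ d ∧ c)  →  f(c ∧ d ∧ d)
Sort:  a ∧ c ∧ c ∧ d ∧ d ∧ f(c ∧ d ∧ d) ∧ g(c)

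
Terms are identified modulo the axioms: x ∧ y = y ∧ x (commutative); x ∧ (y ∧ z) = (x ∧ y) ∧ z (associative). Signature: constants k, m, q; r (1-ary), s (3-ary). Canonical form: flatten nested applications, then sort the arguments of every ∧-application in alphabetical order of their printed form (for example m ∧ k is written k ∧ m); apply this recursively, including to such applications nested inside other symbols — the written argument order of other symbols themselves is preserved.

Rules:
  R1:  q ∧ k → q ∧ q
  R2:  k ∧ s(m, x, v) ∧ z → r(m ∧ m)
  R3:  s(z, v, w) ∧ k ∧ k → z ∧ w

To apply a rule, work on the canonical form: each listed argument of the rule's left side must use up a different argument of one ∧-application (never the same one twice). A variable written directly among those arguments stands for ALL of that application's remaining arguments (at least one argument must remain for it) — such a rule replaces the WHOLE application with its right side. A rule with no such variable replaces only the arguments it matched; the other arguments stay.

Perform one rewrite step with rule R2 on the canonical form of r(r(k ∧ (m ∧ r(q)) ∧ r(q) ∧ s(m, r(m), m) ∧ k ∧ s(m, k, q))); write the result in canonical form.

Canonical form:  r(r(k ∧ k ∧ m ∧ r(q) ∧ r(q) ∧ s(m, k, q) ∧ s(m, r(m), m)))
Apply R2:  consuming k, s(m, k, q);  v := q, x := k, z := k ∧ m ∧ r(q) ∧ r(q) ∧ s(m, r(m), m)
The variable takes the whole remainder — replace the entire application.
Giving:  r(r(r(m ∧ m)))

Answer: r(r(r(m ∧ m)))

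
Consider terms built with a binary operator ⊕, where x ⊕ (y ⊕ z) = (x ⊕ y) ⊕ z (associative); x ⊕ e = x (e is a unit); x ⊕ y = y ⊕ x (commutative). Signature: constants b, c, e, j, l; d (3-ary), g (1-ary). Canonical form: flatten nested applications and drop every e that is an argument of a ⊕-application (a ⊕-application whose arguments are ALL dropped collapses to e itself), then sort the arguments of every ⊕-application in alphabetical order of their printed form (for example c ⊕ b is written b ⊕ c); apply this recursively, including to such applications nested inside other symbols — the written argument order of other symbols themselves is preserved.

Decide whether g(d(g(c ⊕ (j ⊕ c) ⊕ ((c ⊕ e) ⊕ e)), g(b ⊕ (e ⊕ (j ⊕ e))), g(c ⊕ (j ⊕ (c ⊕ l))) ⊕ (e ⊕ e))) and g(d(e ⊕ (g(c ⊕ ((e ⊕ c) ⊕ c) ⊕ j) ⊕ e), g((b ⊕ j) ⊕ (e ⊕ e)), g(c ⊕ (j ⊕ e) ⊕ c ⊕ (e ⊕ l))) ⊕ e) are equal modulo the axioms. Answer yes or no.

Left:  g(d(g(c ⊕ (j ⊕ c) ⊕ ((c ⊕ e) ⊕ e)), g(b ⊕ (e ⊕ (j ⊕ e))), g(c ⊕ (j ⊕ (c ⊕ l))) ⊕ (e ⊕ e)))
  Descend into:  g(c ⊕ (j ⊕ (c ⊕ l))) ⊕ (e ⊕ e)
  Flatten:  g(c ⊕ (j ⊕ (c ⊕ l))) ⊕ e ⊕ e
  Simplify inside:  g(c ⊕ (j ⊕ (c ⊕ l)))  →  g(c ⊕ c ⊕ j ⊕ l)
  Drop the unit:  drop e (×2)
  Sort:  g(c ⊕ c ⊕ j ⊕ l)
  Rebuild:  g(d(g(c ⊕ c ⊕ c ⊕ j), g(b ⊕ j), g(c ⊕ c ⊕ j ⊕ l)))
Right:  g(d(e ⊕ (g(c ⊕ ((e ⊕ c) ⊕ c) ⊕ j) ⊕ e), g((b ⊕ j) ⊕ (e ⊕ e)), g(c ⊕ (j ⊕ e) ⊕ c ⊕ (e ⊕ l))) ⊕ e)
  Work inside:  d(e ⊕ (g(c ⊕ ((e ⊕ c) ⊕ c) ⊕ j) ⊕ e), g((b ⊕ j) ⊕ (e ⊕ e)), g(c ⊕ (j ⊕ e) ⊕ c ⊕ (e ⊕ l))) ⊕ e
  Inside:  d(e ⊕ (g(c ⊕ ((e ⊕ c) ⊕ c) ⊕ j) ⊕ e), g((b ⊕ j) ⊕ (e ⊕ e)), g(c ⊕ (j ⊕ e) ⊕ c ⊕ (e ⊕ l)))  →  d(g(c ⊕ c ⊕ c ⊕ j), g(b ⊕ j), g(c ⊕ c ⊕ j ⊕ l))
  Drop the unit:  drop e
  Sort:  d(g(c ⊕ c ⊕ c ⊕ j), g(b ⊕ j), g(c ⊕ c ⊕ j ⊕ l))
  Put back:  g(d(g(c ⊕ c ⊕ c ⊕ j), g(b ⊕ j), g(c ⊕ c ⊕ j ⊕ l)))

Answer: yes — both canonical forms are g(d(g(c ⊕ c ⊕ c ⊕ j), g(b ⊕ j), g(c ⊕ c ⊕ j ⊕ l)))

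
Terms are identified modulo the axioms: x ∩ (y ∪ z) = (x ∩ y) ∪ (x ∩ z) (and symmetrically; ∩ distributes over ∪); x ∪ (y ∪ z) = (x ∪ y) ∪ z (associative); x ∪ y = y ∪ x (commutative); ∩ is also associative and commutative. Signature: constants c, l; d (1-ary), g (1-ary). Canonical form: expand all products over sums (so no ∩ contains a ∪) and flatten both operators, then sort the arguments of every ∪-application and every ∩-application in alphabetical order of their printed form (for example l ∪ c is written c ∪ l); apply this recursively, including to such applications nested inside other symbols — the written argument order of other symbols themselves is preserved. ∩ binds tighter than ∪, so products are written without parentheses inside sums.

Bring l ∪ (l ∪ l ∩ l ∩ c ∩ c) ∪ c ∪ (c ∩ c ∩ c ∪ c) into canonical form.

Un-nest:  l ∪ l ∪ c ∩ c ∩ l ∩ l ∪ c ∪ c ∩ c ∩ c ∪ c
Order the arguments:  c ∪ c ∪ c ∩ c ∩ c ∪ c ∩ c ∩ l ∩ l ∪ l ∪ l

Answer: c ∪ c ∪ c ∩ c ∩ c ∪ c ∩ c ∩ l ∩ l ∪ l ∪ l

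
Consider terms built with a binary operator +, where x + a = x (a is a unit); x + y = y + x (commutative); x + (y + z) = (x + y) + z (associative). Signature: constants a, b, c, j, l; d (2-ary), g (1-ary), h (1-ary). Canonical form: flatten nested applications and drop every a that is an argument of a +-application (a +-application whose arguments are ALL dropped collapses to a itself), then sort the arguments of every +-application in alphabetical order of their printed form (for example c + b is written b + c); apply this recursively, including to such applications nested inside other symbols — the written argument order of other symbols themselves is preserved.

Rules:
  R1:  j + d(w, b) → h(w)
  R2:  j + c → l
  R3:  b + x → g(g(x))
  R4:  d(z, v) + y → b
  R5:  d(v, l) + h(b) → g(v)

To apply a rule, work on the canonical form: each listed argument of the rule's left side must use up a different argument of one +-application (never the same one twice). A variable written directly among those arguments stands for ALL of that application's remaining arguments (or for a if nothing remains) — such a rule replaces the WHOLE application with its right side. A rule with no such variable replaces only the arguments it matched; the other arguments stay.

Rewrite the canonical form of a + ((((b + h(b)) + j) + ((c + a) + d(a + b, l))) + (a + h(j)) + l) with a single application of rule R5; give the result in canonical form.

Canonical form:  b + c + d(b, l) + h(b) + h(j) + j + l
Match R5:  consume d(b, l), h(b);  v := b
New term:  b + c + g(b) + h(j) + j + l

Answer: b + c + g(b) + h(j) + j + l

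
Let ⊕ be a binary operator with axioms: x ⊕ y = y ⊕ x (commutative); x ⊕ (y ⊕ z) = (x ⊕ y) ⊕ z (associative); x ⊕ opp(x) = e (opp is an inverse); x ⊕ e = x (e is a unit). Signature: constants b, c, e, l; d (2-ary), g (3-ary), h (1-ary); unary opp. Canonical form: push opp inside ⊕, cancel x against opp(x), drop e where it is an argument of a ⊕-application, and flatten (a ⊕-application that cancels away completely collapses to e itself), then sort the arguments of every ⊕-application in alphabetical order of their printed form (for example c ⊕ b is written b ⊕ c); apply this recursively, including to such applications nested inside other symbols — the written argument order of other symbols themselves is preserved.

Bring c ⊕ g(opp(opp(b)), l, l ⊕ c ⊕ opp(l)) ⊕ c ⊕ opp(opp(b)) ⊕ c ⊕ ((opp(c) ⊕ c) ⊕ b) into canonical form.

Answer: b ⊕ b ⊕ c ⊕ c ⊕ c ⊕ g(b, l, c)

Derivation:
Push opp inside:  distribute opp over ⊕ and collapse double opp
Collect:  c ⊕ c ⊕ c ⊕ g(b, l, c) ⊕ b ⊕ b
Order the arguments:  b ⊕ b ⊕ c ⊕ c ⊕ c ⊕ g(b, l, c)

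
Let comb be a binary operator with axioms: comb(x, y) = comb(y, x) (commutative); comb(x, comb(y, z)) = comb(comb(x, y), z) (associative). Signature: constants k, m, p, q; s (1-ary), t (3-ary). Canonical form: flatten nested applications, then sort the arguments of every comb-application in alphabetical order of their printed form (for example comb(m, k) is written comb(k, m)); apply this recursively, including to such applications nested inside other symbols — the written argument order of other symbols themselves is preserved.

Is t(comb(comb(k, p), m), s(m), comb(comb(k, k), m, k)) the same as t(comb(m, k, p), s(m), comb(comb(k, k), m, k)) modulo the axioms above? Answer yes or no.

Answer: yes — both canonical forms are t(comb(k, m, p), s(m), comb(k, k, k, m))

Derivation:
Left:  t(comb(comb(k, p), m), s(m), comb(comb(k, k), m, k))
  Focus inside:  comb(comb(k, k), m, k)
  Flatten:  comb(k, k, m, k)
  Sort arguments:  comb(k, k, k, m)
  Rebuild:  t(comb(k, m, p), s(m), comb(k, k, k, m))
Right:  t(comb(m, k, p), s(m), comb(comb(k, k), m, k))
  Work inside:  comb(comb(k, k), m, k)
  Merge nested applications:  comb(k, k, m, k)
  Order the arguments:  comb(k, k, k, m)
  Put back:  t(comb(k, m, p), s(m), comb(k, k, k, m))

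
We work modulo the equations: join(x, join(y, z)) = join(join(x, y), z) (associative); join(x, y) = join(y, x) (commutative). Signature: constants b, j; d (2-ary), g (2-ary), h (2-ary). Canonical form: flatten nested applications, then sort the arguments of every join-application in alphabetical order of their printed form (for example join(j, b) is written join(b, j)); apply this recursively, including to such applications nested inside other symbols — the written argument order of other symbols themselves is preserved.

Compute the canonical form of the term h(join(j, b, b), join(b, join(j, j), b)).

Work inside:  join(b, join(j, j), b)
Un-nest:  join(b, j, j, b)
Sort arguments:  join(b, b, j, j)
Reassemble:  h(join(b, b, j), join(b, b, j, j))

Answer: h(join(b, b, j), join(b, b, j, j))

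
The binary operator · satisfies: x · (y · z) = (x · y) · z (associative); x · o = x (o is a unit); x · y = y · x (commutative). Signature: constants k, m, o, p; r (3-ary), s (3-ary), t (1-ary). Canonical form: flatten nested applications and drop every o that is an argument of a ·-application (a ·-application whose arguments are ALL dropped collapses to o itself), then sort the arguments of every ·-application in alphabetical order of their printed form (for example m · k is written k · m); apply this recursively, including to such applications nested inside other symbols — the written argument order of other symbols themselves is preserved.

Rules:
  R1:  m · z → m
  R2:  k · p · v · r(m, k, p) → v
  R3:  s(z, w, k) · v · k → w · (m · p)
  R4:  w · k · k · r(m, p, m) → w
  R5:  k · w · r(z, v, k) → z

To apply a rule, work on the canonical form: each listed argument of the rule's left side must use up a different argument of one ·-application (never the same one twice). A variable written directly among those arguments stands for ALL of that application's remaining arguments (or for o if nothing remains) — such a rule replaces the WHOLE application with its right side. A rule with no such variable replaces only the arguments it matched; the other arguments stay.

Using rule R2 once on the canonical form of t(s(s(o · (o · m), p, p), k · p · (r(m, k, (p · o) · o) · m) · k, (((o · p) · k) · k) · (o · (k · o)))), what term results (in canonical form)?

Canonical form:  t(s(s(m, p, p), k · k · m · p · r(m, k, p), k · k · k · p))
Match R2:  consume k, p, r(m, k, p);  v := k · m
Every leftover argument binds to the variable; the entire application is replaced.
Result:  t(s(s(m, p, p), k · m, k · k · k · p))

Answer: t(s(s(m, p, p), k · m, k · k · k · p))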